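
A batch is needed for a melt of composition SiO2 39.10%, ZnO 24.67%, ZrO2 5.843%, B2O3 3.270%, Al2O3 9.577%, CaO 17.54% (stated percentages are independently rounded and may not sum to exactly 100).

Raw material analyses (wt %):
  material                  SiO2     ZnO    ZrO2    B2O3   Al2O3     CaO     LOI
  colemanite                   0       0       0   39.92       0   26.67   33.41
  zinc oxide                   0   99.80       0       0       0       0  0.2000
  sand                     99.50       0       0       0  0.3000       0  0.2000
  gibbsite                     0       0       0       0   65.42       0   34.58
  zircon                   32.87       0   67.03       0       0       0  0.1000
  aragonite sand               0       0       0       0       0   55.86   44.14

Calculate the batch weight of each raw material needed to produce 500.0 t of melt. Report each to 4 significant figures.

Mid-chain values are shown rounded to 4 significant figures across the worked steps; all arithmetic maintains full precision end to end; each reported number takes exactly one rounding — derived quantities, which include yield, LOI, six oxide percentages, totals, glass mass, are carried at full float precision, as set out in the problem or answer text, from the weighed amounts at 500.0 t of glass.
The oxide mass targets at 500.0 t melt:
  SiO2: 39.10% × 500.0 = 195.5 t
  ZnO: 24.67% × 500.0 = 123.4 t
  ZrO2: 5.843% × 500.0 = 29.22 t
  B2O3: 3.270% × 500.0 = 16.35 t
  Al2O3: 9.577% × 500.0 = 47.88 t
  CaO: 17.54% × 500.0 = 87.70 t
Verifying the oxide balance using the reported weights, relative to the basis at hand (summed amounts equal target values up to rounding of the answer):
  SiO2: 182.1·0.9950 + 43.58·0.3287 = 195.5 t (target 195.5 t)
  ZnO: 123.6·0.9980 = 123.4 t (target 123.4 t)
  ZrO2: 43.58·0.6703 = 29.21 t (target 29.22 t)
  B2O3: 40.96·0.3992 = 16.35 t (target 16.35 t)
  Al2O3: 182.1·0.003000 + 72.36·0.6542 = 47.88 t (target 47.88 t)
  CaO: 40.96·0.2667 + 137.4·0.5586 = 87.68 t (target 87.70 t)
Mass balance on the glass: the batch minus its LOI: 500.0 t (summing oxide targets gives 500.0 t; the stated basis being 500.0 t — gaps are rounding artifacts).
Whole-batch sum: Σ batch = 600.0 t; Σ batch·LOI gives LOI loss = 100.0 t; yield: glass divided by total = 83.33%.

Batch per 500.0 t melt:
  colemanite: 40.96 t
  zinc oxide: 123.6 t
  sand: 182.1 t
  gibbsite: 72.36 t
  zircon: 43.58 t
  aragonite sand: 137.4 t
Total batch = 600.0 t; LOI loss = 100.0 t; yield = 83.33%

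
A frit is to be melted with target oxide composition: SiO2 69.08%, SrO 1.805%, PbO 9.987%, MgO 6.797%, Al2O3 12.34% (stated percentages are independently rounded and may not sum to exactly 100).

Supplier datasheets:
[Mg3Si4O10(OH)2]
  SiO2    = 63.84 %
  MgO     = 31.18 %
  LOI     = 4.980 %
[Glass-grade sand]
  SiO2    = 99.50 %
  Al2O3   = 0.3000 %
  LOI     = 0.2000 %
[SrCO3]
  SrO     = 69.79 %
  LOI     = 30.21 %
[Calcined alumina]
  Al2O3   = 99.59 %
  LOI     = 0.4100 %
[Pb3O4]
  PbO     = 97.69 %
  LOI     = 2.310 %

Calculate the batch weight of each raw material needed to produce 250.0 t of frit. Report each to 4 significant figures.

Batch per 250.0 t frit:
  Mg3Si4O10(OH)2: 54.50 t
  Glass-grade sand: 138.6 t
  SrCO3: 6.466 t
  Calcined alumina: 30.56 t
  Pb3O4: 25.56 t
Total batch = 255.7 t; LOI loss = 5.660 t; yield = 97.79%

Exact precision is carried in all steps; working values are printed rounded to four significant figures on the page. Each reported value is rounded just once. All derived quantities are rebuilt at full precision (the yield, the totals, the five compositions, LOI, net glass mass) starting from the weights per 250.0 t of glass as written in the problem or the answer.
Target oxide masses per 250.0 t frit:
  SiO2: 69.08% × 250.0 = 172.7 t
  SrO: 1.805% × 250.0 = 4.512 t
  PbO: 9.987% × 250.0 = 24.97 t
  MgO: 6.797% × 250.0 = 16.99 t
  Al2O3: 12.34% × 250.0 = 30.85 t
Balance tally, oxide-wise, per the reported batch figures, at the basis given (sums match the target masses once rounding is allowed for):
  SiO2: 54.50·0.6384 + 138.6·0.9950 = 172.7 t (target 172.7 t)
  SrO: 6.466·0.6979 = 4.513 t (target 4.512 t)
  PbO: 25.56·0.9769 = 24.97 t (target 24.97 t)
  MgO: 54.50·0.3118 = 16.99 t (target 16.99 t)
  Al2O3: 138.6·0.003000 + 30.56·0.9959 = 30.85 t (target 30.85 t)
Glass-mass bookkeeping: total batch − LOI = 250.0 t (targets for the oxides total 250.0 t; the stated basis being 250.0 t — differing by rounding only).
Adding the batch up: Σ batch = 255.7 t; ignition loss, Σ(batch × LOI) = 5.660 t; yield = glass ÷ total batch = 97.79%.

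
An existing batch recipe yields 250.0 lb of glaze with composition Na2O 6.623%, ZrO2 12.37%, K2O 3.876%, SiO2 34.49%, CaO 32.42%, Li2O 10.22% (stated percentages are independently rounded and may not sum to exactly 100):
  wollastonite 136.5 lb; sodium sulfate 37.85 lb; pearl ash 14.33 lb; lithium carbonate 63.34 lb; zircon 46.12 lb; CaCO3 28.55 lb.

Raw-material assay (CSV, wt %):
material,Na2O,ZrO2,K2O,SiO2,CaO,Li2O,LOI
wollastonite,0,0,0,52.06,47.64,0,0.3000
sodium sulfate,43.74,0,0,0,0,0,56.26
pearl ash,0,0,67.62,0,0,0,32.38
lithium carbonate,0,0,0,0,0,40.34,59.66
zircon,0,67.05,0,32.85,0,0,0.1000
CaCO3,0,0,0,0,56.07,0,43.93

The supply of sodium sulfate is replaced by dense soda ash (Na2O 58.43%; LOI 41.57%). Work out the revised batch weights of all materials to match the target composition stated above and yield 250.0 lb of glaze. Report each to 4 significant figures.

The whole derivation keeps full float precision through every step — values along the way are displayed (rounded to four significant digits) as written. A single rounding completes every reported figure. All derived quantities are rebuilt from the weighed amounts at 250.0 lb of glass at full float precision (six oxide percentages, yield, totals, LOI, glass mass) as given in problem or answer.
Oxide mass targets, per 250.0 lb glaze:
  Na2O: 6.623% × 250.0 = 16.56 lb
  ZrO2: 12.37% × 250.0 = 30.92 lb
  K2O: 3.876% × 250.0 = 9.690 lb
  SiO2: 34.49% × 250.0 = 86.22 lb
  CaO: 32.42% × 250.0 = 81.05 lb
  Li2O: 10.22% × 250.0 = 25.55 lb
Sums-versus-targets review from the weights as reported, on the stated basis (target by target, the sums agree given rounding of the digits):
  Na2O: 28.34·0.5843 = 16.56 lb (target 16.56 lb)
  ZrO2: 46.12·0.6705 = 30.92 lb (target 30.92 lb)
  K2O: 14.33·0.6762 = 9.690 lb (target 9.690 lb)
  SiO2: 136.5·0.5206 + 46.12·0.3285 = 86.21 lb (target 86.22 lb)
  CaO: 136.5·0.4764 + 28.55·0.5607 = 81.04 lb (target 81.05 lb)
  Li2O: 63.34·0.4034 = 25.55 lb (target 25.55 lb)
Glass mass check: the batch minus its LOI: 250.0 lb (summing oxide targets gives 250.0 lb; with the basis standing at 250.0 lb — deltas are rounding alone).
Whole-batch sum: Σ batch = 317.2 lb; the LOI term Σ batch·LOI equals 67.21 lb; yield: glass divided by total = 78.81%.

Revised batch per 250.0 lb glaze:
  wollastonite: 136.5 lb
  dense soda ash: 28.34 lb
  pearl ash: 14.33 lb
  lithium carbonate: 63.34 lb
  zircon: 46.12 lb
  CaCO3: 28.55 lb
Total batch = 317.2 lb; LOI loss = 67.21 lb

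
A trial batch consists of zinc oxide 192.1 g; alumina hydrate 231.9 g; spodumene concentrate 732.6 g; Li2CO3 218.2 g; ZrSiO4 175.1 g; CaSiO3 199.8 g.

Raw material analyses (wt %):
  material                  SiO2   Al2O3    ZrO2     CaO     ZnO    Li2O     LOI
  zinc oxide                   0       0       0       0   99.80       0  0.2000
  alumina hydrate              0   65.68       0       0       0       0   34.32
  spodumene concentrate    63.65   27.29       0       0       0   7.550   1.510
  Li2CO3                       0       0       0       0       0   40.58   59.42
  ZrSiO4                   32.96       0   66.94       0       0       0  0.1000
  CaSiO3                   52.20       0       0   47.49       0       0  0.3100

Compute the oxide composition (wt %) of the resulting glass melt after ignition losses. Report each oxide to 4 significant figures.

Glass mass = 1528 g (batch 1750 − LOI 221.5).
Composition: SiO2 41.11%, Al2O3 23.05%, ZrO2 7.670%, CaO 6.209%, ZnO 12.55%, Li2O 9.413%

All internal work runs at full precision throughout. The intermediate values are displayed, rounded to four significant figures, across the worked steps. Every reported number is rounded a single time — the derived quantities are rebuilt from the weighed amounts for 1528 g of glass in exact precision (LOI, glass mass, totals, the six compositions, the yield) as written in either problem or answer.
What the batch supplies per oxide:
  SiO2: 732.6·0.6365 + 175.1·0.3296 + 199.8·0.5220 = 628.3 g
  Al2O3: 231.9·0.6568 + 732.6·0.2729 = 352.2 g
  ZrO2: 175.1·0.6694 = 117.2 g
  CaO: 199.8·0.4749 = 94.89 g
  ZnO: 192.1·0.9980 = 191.7 g
  Li2O: 732.6·0.07550 + 218.2·0.4058 = 143.9 g
LOI: 192.1·0.002000 + 231.9·0.3432 + 732.6·0.01510 + 218.2·0.5942 + 175.1·0.001000 + 199.8·0.003100 = 221.5 g
Glass = total batch minus LOI = 1750 − 221.5 = 1528 g (= the summed oxide contributions)
percent by weight: oxide/glass ×100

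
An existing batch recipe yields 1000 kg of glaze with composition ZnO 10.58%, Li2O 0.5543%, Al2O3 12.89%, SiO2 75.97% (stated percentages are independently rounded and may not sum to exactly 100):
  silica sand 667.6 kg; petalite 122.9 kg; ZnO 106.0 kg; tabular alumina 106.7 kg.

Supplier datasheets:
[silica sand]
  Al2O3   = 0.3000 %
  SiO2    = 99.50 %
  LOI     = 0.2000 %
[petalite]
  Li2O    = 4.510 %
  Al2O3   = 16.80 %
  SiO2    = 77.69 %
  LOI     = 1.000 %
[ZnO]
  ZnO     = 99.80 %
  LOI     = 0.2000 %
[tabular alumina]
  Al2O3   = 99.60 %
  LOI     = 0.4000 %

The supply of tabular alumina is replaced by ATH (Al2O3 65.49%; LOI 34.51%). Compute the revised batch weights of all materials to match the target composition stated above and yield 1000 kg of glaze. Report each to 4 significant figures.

Each numeric step keeps full precision in every operation. Working values are displayed (rounded to 4 significant figures) between the steps. Every reported result is rounded once only — the derived quantities are re-derived from the weighed amounts at 1000 kg of glass in full float precision (four oxide percentages, the yield, ignition loss, net glass mass, the totals) precisely as stated by either problem or answer.
Oxide-by-oxide targets in 1000 kg glaze:
  ZnO: 10.58% × 1000 = 105.8 kg
  Li2O: 0.5543% × 1000 = 5.543 kg
  Al2O3: 12.89% × 1000 = 128.9 kg
  SiO2: 75.97% × 1000 = 759.7 kg
A balance pass over the oxides, working from each reported weight, against the basis in use (target by target, the sums agree once rounding is allowed for):
  ZnO: 106.0·0.9980 = 105.8 kg (target 105.8 kg)
  Li2O: 122.9·0.04510 = 5.543 kg (target 5.543 kg)
  Al2O3: 667.6·0.003000 + 122.9·0.1680 + 162.2·0.6549 = 128.9 kg (target 128.9 kg)
  SiO2: 667.6·0.9950 + 122.9·0.7769 = 759.7 kg (target 759.7 kg)
The glass-mass cross-check: whole batch net of LOI = 999.9 kg (the targets, summed, come to 999.9 kg; the stated basis being 1000 kg — differing by rounding only).
Batch grand total — Σ batch = 1059 kg; Σ batch·LOI gives LOI loss = 58.75 kg; yield = glass ÷ total batch = 94.45%.

Revised batch per 1000 kg glaze:
  silica sand: 667.6 kg
  petalite: 122.9 kg
  ZnO: 106.0 kg
  ATH: 162.2 kg
Total batch = 1059 kg; LOI loss = 58.75 kg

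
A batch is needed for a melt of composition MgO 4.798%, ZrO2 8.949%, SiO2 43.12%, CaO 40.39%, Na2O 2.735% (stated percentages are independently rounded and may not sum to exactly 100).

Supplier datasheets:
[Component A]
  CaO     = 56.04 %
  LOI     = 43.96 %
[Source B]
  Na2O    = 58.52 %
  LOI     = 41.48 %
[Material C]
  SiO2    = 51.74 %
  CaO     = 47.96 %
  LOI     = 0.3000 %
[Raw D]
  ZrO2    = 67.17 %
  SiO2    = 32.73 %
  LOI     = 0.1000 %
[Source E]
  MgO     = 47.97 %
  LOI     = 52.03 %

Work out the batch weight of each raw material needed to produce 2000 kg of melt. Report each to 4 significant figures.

Batch per 2000 kg melt:
  Component A: 159.3 kg
  Source B: 93.47 kg
  Material C: 1498 kg
  Raw D: 266.5 kg
  Source E: 200.0 kg
Total batch = 2217 kg; LOI loss = 217.6 kg; yield = 90.19%

All arithmetic keeps exact precision end to end — working values are shown (rounded to 4 significant figures) when written out; each reported result is rounded just once. All derived quantities (yield, totals, glass mass, ignition loss, five oxide percentages) are computed at full float precision using the weight values for 2000 kg of glass precisely as stated by the problem or answer text.
Oxide mass targets, per 2000 kg melt:
  MgO: 4.798% × 2000 = 95.96 kg
  ZrO2: 8.949% × 2000 = 179.0 kg
  SiO2: 43.12% × 2000 = 862.4 kg
  CaO: 40.39% × 2000 = 807.8 kg
  Na2O: 2.735% × 2000 = 54.70 kg
Balance tally, oxide-wise, on the weights just shown, under the basis named above (summed amounts equal target values once rounding is allowed for):
  MgO: 200.0·0.4797 = 95.94 kg (target 95.96 kg)
  ZrO2: 266.5·0.6717 = 179.0 kg (target 179.0 kg)
  SiO2: 1498·0.5174 + 266.5·0.3273 = 862.3 kg (target 862.4 kg)
  CaO: 159.3·0.5604 + 1498·0.4796 = 807.7 kg (target 807.8 kg)
  Na2O: 93.47·0.5852 = 54.70 kg (target 54.70 kg)
Glass mass check: batch Σ − ignition loss = 2000 kg (oxide target masses add up to 2000 kg; stated basis 2000 kg — a pure rounding effect).
Total batch = Σ batch = 2217 kg; LOI removed, Σ of batch·LOI: 217.6 kg; the yield ratio, glass ÷ batch: 90.19%.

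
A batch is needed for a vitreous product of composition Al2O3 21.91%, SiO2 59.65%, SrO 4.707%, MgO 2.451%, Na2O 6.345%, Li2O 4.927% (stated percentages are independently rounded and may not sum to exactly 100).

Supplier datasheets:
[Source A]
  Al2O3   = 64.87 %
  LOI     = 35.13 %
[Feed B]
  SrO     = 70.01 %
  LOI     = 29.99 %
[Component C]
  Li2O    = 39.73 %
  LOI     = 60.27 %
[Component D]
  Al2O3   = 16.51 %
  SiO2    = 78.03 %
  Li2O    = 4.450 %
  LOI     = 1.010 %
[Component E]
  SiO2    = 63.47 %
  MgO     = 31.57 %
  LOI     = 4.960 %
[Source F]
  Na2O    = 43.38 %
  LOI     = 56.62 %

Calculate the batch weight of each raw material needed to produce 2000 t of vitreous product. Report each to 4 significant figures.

Values along the way appear, rounded to four significant figures, across the worked steps — the working math runs at full precision all the way through; every reported value includes exactly one rounding — the derived quantities, which include six oxide percentages, glass mass, the totals, yield, ignition loss, are recomputed in full precision, exactly as shown in the question or the answer, using the weight values on 2000 t of glass.
Target masses of each oxide per 2000 t vitreous product:
  Al2O3: 21.91% × 2000 = 438.2 t
  SiO2: 59.65% × 2000 = 1193 t
  SrO: 4.707% × 2000 = 94.14 t
  MgO: 2.451% × 2000 = 49.02 t
  Na2O: 6.345% × 2000 = 126.9 t
  Li2O: 4.927% × 2000 = 98.54 t
Per-oxide balance check using the reported weights, against the basis in use (every target is met by its sum within answer rounding):
  Al2O3: 318.5·0.6487 + 1403·0.1651 = 438.2 t (target 438.2 t)
  SiO2: 1403·0.7803 + 155.3·0.6347 = 1193 t (target 1193 t)
  SrO: 134.5·0.7001 = 94.16 t (target 94.14 t)
  MgO: 155.3·0.3157 = 49.03 t (target 49.02 t)
  Na2O: 292.5·0.4338 = 126.9 t (target 126.9 t)
  Li2O: 90.92·0.3973 + 1403·0.04450 = 98.56 t (target 98.54 t)
Glass-mass bookkeeping: batch total minus LOI = 2000 t (oxide target masses add up to 2000 t; basis as stated: 2000 t — rounding explains the deltas).
Batch grand total — Σ batch = 2395 t; LOI removed, Σ of batch·LOI: 394.5 t; yield = glass ÷ total batch = 83.53%.

Batch per 2000 t vitreous product:
  Source A: 318.5 t
  Feed B: 134.5 t
  Component C: 90.92 t
  Component D: 1403 t
  Component E: 155.3 t
  Source F: 292.5 t
Total batch = 2395 t; LOI loss = 394.5 t; yield = 83.53%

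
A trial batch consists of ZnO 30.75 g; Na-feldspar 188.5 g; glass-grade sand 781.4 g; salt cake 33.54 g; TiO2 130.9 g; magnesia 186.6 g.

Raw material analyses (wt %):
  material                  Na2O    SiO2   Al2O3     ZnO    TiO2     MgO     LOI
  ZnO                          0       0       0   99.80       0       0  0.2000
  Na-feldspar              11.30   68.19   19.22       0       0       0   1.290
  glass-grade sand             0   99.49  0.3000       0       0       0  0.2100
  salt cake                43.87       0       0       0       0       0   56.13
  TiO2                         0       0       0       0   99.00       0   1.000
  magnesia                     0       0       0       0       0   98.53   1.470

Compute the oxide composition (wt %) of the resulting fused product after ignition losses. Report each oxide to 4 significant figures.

Glass mass = 1325 g (batch 1352 − LOI 27.01).
Composition: Na2O 2.719%, SiO2 68.39%, Al2O3 2.912%, ZnO 2.317%, TiO2 9.783%, MgO 13.88%

Working values are shown rounded to 4 significant digits when written out. Each numeric step maintains full precision in every operation. Each reported result takes exactly one rounding — derived quantities (net glass mass, six oxide percentages, totals, the yield, LOI) are computed from the batch weights on 1325 g of glass at exact precision, as written in the problem or the answer.
What the batch supplies per oxide:
  Na2O: 188.5·0.1130 + 33.54·0.4387 = 36.01 g
  SiO2: 188.5·0.6819 + 781.4·0.9949 = 906.0 g
  Al2O3: 188.5·0.1922 + 781.4·0.003000 = 38.57 g
  ZnO: 30.75·0.9980 = 30.69 g
  TiO2: 130.9·0.9900 = 129.6 g
  MgO: 186.6·0.9853 = 183.9 g
LOI: 30.75·0.002000 + 188.5·0.01290 + 781.4·0.002100 + 33.54·0.5613 + 130.9·0.01000 + 186.6·0.01470 = 27.01 g
Net of LOI, the glass mass = 1352 − 27.01 = 1325 g (= the summed oxide contributions)
oxide / glass × 100 gives the wt %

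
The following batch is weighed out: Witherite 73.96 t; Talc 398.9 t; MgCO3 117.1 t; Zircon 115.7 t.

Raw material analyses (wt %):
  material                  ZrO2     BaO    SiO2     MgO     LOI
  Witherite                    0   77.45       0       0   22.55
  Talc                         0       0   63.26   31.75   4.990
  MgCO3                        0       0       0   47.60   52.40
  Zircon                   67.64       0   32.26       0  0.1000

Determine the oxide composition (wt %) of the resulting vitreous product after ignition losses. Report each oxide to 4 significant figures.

Each numeric step carries exact precision end to end. Intermediates appear with 4-significant-figure rounding at each printed step — a single rounding yields every reported result. The derived quantities (yield, totals, LOI, the four compositions, net glass mass) are carried from the weighed amounts on 607.6 t of glass in exact precision as set out in the question or the answer.
Per-oxide mass from batch:
  ZrO2: 115.7·0.6764 = 78.26 t
  BaO: 73.96·0.7745 = 57.28 t
  SiO2: 398.9·0.6326 + 115.7·0.3226 = 289.7 t
  MgO: 398.9·0.3175 + 117.1·0.4760 = 182.4 t
LOI: 73.96·0.2255 + 398.9·0.04990 + 117.1·0.5240 + 115.7·0.001000 = 98.06 t
Net of LOI, the glass mass = 705.7 − 98.06 = 607.6 t (equal to the oxide-mass sum)
wt % = 100 × oxide mass / glass mass

Glass mass = 607.6 t (batch 705.7 − LOI 98.06).
Composition: ZrO2 12.88%, BaO 9.428%, SiO2 47.67%, MgO 30.02%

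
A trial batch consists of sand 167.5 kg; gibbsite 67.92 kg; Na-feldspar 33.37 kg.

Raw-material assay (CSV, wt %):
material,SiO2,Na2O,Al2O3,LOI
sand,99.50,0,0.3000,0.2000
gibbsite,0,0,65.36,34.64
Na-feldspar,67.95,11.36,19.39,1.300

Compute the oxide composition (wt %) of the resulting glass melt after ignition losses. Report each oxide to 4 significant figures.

Every computation keeps full float precision at all times — intermediates are shown rounded off to 4 significant digits as written — each reported figure is rounded a single time. All derived quantities, including ignition loss, totals, glass mass, three oxide percentages, yield, are rebuilt starting from the weights per 244.5 kg of glass in full float precision, exactly as shown in either problem or answer.
Mass of each oxide from the mix:
  SiO2: 167.5·0.9950 + 33.37·0.6795 = 189.3 kg
  Na2O: 33.37·0.1136 = 3.791 kg
  Al2O3: 167.5·0.003000 + 67.92·0.6536 + 33.37·0.1939 = 51.37 kg
LOI: 167.5·0.002000 + 67.92·0.3464 + 33.37·0.01300 = 24.30 kg
Glass = total batch minus LOI = 268.8 − 24.30 = 244.5 kg (= the summed oxide contributions)
each oxide over glass, ×100, is wt %

Glass mass = 244.5 kg (batch 268.8 − LOI 24.30).
Composition: SiO2 77.44%, Na2O 1.550%, Al2O3 21.01%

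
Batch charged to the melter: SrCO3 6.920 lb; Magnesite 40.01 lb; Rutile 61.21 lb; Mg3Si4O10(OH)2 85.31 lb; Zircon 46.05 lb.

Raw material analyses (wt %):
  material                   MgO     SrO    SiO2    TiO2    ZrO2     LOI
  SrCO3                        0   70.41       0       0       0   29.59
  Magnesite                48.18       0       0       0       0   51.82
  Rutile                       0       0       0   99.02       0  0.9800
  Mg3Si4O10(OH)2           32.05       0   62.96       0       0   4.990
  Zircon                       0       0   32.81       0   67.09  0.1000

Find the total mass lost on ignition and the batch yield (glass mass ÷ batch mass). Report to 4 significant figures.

LOI loss = 27.68 lb; glass = 211.8 lb; yield = 88.44%

Intermediates appear rounded to 4 significant digits in the working. The whole derivation keeps full precision through every step — exactly one rounding lands on each reported value; derived quantities (glass mass, totals, five oxide percentages, ignition loss, the yield) are recomputed from the weighed amounts at 211.8 lb of glass in full precision, as written in either problem or answer.
Material-by-material LOI:
  SrCO3: 6.920 × 0.2959 = 2.048 lb
  Magnesite: 40.01 × 0.5182 = 20.73 lb
  Rutile: 61.21 × 0.009800 = 0.5999 lb
  Mg3Si4O10(OH)2: 85.31 × 0.04990 = 4.257 lb
  Zircon: 46.05 × 0.001000 = 0.04605 lb
Total LOI = 27.68 lb
Glass = batch − LOI = 239.5 − 27.68 = 211.8 lb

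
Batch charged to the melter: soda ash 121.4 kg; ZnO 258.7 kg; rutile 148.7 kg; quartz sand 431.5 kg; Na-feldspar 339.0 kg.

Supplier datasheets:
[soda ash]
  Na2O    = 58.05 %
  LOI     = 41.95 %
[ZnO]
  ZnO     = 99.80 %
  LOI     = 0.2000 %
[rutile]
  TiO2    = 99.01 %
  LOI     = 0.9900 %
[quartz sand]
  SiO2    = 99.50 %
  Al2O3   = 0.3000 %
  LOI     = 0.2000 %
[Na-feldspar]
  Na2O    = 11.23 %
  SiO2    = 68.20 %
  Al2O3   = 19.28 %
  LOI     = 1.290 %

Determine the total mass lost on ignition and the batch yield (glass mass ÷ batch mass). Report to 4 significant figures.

LOI loss = 58.15 kg; glass = 1241 kg; yield = 95.52%

The intermediate values are shown, rounded to 4 significant digits, between the steps. All internal work keeps full precision throughout; each reported figure takes a single rounding — all derived quantities, which include totals, the five compositions, yield, LOI, net glass mass, are recomputed in full float precision, as they appear in either problem or answer, from the weighed amounts on 1241 kg of glass.
Ignition loss by material:
  soda ash: 121.4 × 0.4195 = 50.93 kg
  ZnO: 258.7 × 0.002000 = 0.5174 kg
  rutile: 148.7 × 0.009900 = 1.472 kg
  quartz sand: 431.5 × 0.002000 = 0.8630 kg
  Na-feldspar: 339.0 × 0.01290 = 4.373 kg
Total LOI = 58.15 kg
Glass = batch − LOI = 1299 − 58.15 = 1241 kg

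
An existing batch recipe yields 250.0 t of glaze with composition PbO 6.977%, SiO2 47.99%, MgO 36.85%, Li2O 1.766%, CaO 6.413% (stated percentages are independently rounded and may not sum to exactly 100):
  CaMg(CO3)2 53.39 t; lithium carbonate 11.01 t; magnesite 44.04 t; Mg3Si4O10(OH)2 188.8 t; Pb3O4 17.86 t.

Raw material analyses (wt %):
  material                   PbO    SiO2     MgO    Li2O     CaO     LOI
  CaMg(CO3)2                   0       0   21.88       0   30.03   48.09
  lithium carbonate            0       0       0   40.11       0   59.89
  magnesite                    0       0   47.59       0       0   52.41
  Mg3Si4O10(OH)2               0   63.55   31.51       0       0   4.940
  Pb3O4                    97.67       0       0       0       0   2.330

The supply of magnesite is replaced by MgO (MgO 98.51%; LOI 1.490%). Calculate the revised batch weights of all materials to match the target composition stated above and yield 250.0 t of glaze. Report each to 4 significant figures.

Revised batch per 250.0 t glaze:
  CaMg(CO3)2: 53.39 t
  lithium carbonate: 11.01 t
  MgO: 21.27 t
  Mg3Si4O10(OH)2: 188.8 t
  Pb3O4: 17.86 t
Total batch = 292.3 t; LOI loss = 42.33 t

All arithmetic keeps exact precision at all times; in-progress results appear with 4-significant-figure rounding in the printout — a single rounding completes every reported number. Derived quantities are carried at full float precision (the five compositions, glass mass, the yield, LOI, totals) from the batch weights at 250.0 t of glass, as quoted within the problem or the answer.
Target masses of each oxide per 250.0 t glaze:
  PbO: 6.977% × 250.0 = 17.44 t
  SiO2: 47.99% × 250.0 = 120.0 t
  MgO: 36.85% × 250.0 = 92.12 t
  Li2O: 1.766% × 250.0 = 4.415 t
  CaO: 6.413% × 250.0 = 16.03 t
Mass-balance tally per oxide with the batch weights as given, versus the basis set out (sum by sum, the targets are met net of answer rounding effects):
  PbO: 17.86·0.9767 = 17.44 t (target 17.44 t)
  SiO2: 188.8·0.6355 = 120.0 t (target 120.0 t)
  MgO: 53.39·0.2188 + 21.27·0.9851 + 188.8·0.3151 = 92.13 t (target 92.12 t)
  Li2O: 11.01·0.4011 = 4.416 t (target 4.415 t)
  CaO: 53.39·0.3003 = 16.03 t (target 16.03 t)
Consistency of the glass mass: total batch − LOI = 250.0 t (targets for the oxides total 250.0 t; stated basis 250.0 t — rounding explains the deltas).
Batch total: Σ batch = 292.3 t; LOI loss = Σ batch·LOI = 42.33 t; yield = glass ÷ total batch = 85.52%.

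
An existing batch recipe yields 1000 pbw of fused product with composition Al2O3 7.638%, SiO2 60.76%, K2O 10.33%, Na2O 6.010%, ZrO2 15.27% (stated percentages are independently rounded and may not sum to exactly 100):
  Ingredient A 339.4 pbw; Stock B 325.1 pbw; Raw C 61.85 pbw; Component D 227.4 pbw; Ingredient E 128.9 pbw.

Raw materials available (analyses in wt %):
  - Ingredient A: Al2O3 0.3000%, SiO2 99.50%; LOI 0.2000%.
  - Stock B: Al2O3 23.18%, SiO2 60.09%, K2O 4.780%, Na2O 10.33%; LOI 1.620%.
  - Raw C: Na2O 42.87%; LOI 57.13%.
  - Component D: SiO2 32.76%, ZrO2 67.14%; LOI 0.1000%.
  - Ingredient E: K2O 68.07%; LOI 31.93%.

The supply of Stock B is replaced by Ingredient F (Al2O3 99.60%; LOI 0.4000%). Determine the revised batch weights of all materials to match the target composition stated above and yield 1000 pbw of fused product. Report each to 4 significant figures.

Intermediates are displayed rounded to 4 significant digits at each printed step. The working math holds exact precision all the way through. A single rounding yields each reported figure; the derived quantities (totals, yield, LOI, glass mass, the five compositions) are carried using the weight values per 1000 pbw of glass in exact precision as quoted within the question or the answer.
Per-oxide target masses for 1000 pbw fused product:
  Al2O3: 7.638% × 1000 = 76.38 pbw
  SiO2: 60.76% × 1000 = 607.6 pbw
  K2O: 10.33% × 1000 = 103.3 pbw
  Na2O: 6.010% × 1000 = 60.10 pbw
  ZrO2: 15.27% × 1000 = 152.7 pbw
Oxide-by-oxide audit with the batch weights as given, versus the basis set out (delivered sums recover each target net of answer rounding effects):
  Al2O3: 535.8·0.003000 + 75.07·0.9960 = 76.38 pbw (target 76.38 pbw)
  SiO2: 535.8·0.9950 + 227.4·0.3276 = 607.6 pbw (target 607.6 pbw)
  K2O: 151.8·0.6807 = 103.3 pbw (target 103.3 pbw)
  Na2O: 140.2·0.4287 = 60.10 pbw (target 60.10 pbw)
  ZrO2: 227.4·0.6714 = 152.7 pbw (target 152.7 pbw)
Glass-mass bookkeeping: whole batch net of LOI = 1000 pbw (the Σ of target masses is 1000 pbw; the stated basis being 1000 pbw — a pure rounding effect).
Adding the batch up: Σ batch = 1130 pbw; LOI loss = Σ batch·LOI = 130.2 pbw; as yield: glass ÷ batch → 88.48%.

Revised batch per 1000 pbw fused product:
  Ingredient A: 535.8 pbw
  Ingredient F: 75.07 pbw
  Raw C: 140.2 pbw
  Component D: 227.4 pbw
  Ingredient E: 151.8 pbw
Total batch = 1130 pbw; LOI loss = 130.2 pbw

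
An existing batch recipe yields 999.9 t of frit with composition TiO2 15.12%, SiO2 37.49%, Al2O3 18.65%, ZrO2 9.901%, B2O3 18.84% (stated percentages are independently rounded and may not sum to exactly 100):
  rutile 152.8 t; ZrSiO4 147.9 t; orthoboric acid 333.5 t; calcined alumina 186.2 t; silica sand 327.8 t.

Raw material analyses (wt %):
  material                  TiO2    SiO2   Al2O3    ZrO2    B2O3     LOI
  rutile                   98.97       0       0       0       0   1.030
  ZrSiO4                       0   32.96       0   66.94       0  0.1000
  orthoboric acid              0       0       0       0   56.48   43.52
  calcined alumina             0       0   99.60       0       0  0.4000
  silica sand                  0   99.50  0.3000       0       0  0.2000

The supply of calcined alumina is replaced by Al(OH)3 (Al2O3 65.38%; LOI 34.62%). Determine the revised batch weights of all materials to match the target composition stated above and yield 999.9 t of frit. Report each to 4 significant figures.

Rounding to 4 significant digits extends to each working value as displayed. Each numeric step maintains full precision through the solve — every reported number is rounded a single time — derived quantities (the yield, totals, the five compositions, net glass mass, LOI) are re-derived from the weighed amounts per 999.9 t of glass at full float precision, exactly as printed in the question or the answer.
Per-oxide target masses for 999.9 t frit:
  TiO2: 15.12% × 999.9 = 151.2 t
  SiO2: 37.49% × 999.9 = 374.9 t
  Al2O3: 18.65% × 999.9 = 186.5 t
  ZrO2: 9.901% × 999.9 = 99.00 t
  B2O3: 18.84% × 999.9 = 188.4 t
Balance tally, oxide-wise, using the reported weights, relative to the basis at hand (sum by sum, the targets are met given rounding of the digits):
  TiO2: 152.8·0.9897 = 151.2 t (target 151.2 t)
  SiO2: 147.9·0.3296 + 327.8·0.9950 = 374.9 t (target 374.9 t)
  Al2O3: 283.7·0.6538 + 327.8·0.003000 = 186.5 t (target 186.5 t)
  ZrO2: 147.9·0.6694 = 99.00 t (target 99.00 t)
  B2O3: 333.5·0.5648 = 188.4 t (target 188.4 t)
Glass-mass sanity pass: net batch after ignition = 1000 t (oxide target masses add up to 999.9 t; against the stated basis, 999.9 t — any gap is answer rounding).
Summing the batch: Σ batch = 1246 t; Σ batch·LOI gives LOI loss = 245.7 t; as yield: glass ÷ batch → 80.27%.

Revised batch per 999.9 t frit:
  rutile: 152.8 t
  ZrSiO4: 147.9 t
  orthoboric acid: 333.5 t
  Al(OH)3: 283.7 t
  silica sand: 327.8 t
Total batch = 1246 t; LOI loss = 245.7 t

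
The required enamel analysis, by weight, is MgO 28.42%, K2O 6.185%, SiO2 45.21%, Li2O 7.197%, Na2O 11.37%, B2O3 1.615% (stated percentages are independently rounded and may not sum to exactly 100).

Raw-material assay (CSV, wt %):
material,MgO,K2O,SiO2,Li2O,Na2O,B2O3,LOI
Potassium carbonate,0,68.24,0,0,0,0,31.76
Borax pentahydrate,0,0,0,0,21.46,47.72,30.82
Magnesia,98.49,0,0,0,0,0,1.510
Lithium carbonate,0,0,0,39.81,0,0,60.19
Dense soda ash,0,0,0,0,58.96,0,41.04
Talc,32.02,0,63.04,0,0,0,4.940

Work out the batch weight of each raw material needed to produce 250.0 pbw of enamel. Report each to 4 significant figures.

The intermediate values are printed rounded to four significant digits between the steps. The working math maintains full float precision end to end. A single rounding completes every reported value; the derived quantities, including LOI, totals, six oxide percentages, glass mass, the yield, are computed from the weighed amounts per 250.0 pbw of glass in exact precision as they appear in problem or answer.
The oxide mass targets at 250.0 pbw enamel:
  MgO: 28.42% × 250.0 = 71.05 pbw
  K2O: 6.185% × 250.0 = 15.46 pbw
  SiO2: 45.21% × 250.0 = 113.0 pbw
  Li2O: 7.197% × 250.0 = 17.99 pbw
  Na2O: 11.37% × 250.0 = 28.42 pbw
  B2O3: 1.615% × 250.0 = 4.037 pbw
Oxide-by-oxide audit per the reported batch figures, on the stated basis (sums match the target masses modulo rounding of the values):
  MgO: 13.85·0.9849 + 179.3·0.3202 = 71.05 pbw (target 71.05 pbw)
  K2O: 22.66·0.6824 = 15.46 pbw (target 15.46 pbw)
  SiO2: 179.3·0.6304 = 113.0 pbw (target 113.0 pbw)
  Li2O: 45.20·0.3981 = 17.99 pbw (target 17.99 pbw)
  Na2O: 8.461·0.2146 + 45.13·0.5896 = 28.42 pbw (target 28.42 pbw)
  B2O3: 8.461·0.4772 = 4.038 pbw (target 4.037 pbw)
Glass mass check: Σ batch − LOI loss = 250.0 pbw (per-oxide target masses sum to 250.0 pbw; basis as stated: 250.0 pbw — gaps are rounding artifacts).
Total batch = Σ batch = 314.6 pbw; ignition loss, Σ(batch × LOI) = 64.60 pbw; yield = glass ÷ total batch = 79.47%.

Batch per 250.0 pbw enamel:
  Potassium carbonate: 22.66 pbw
  Borax pentahydrate: 8.461 pbw
  Magnesia: 13.85 pbw
  Lithium carbonate: 45.20 pbw
  Dense soda ash: 45.13 pbw
  Talc: 179.3 pbw
Total batch = 314.6 pbw; LOI loss = 64.60 pbw; yield = 79.47%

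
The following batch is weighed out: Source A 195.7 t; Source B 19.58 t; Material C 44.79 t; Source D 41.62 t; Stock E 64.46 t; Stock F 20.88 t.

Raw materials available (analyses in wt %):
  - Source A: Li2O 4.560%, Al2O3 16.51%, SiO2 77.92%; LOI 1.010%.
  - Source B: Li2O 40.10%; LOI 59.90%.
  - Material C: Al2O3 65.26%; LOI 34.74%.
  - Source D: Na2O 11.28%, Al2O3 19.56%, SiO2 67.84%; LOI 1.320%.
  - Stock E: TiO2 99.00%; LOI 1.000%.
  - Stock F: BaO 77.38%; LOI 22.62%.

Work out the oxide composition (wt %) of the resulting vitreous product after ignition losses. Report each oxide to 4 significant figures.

Glass mass = 351.8 t (batch 387.0 − LOI 35.18).
Composition: BaO 4.592%, Li2O 4.768%, TiO2 18.14%, Na2O 1.334%, Al2O3 19.80%, SiO2 51.36%

All arithmetic keeps full float precision at each step — values along the way appear, with 4-significant-digit rounding, as written; a single rounding produces every reported value — all derived quantities are carried using the weight values for 351.8 t of glass at exact precision (glass mass, ignition loss, the totals, six oxide percentages, yield) as written in question or answer.
What the batch supplies per oxide:
  BaO: 20.88·0.7738 = 16.16 t
  Li2O: 195.7·0.04560 + 19.58·0.4010 = 16.78 t
  TiO2: 64.46·0.9900 = 63.82 t
  Na2O: 41.62·0.1128 = 4.695 t
  Al2O3: 195.7·0.1651 + 44.79·0.6526 + 41.62·0.1956 = 69.68 t
  SiO2: 195.7·0.7792 + 41.62·0.6784 = 180.7 t
LOI: 195.7·0.01010 + 19.58·0.5990 + 44.79·0.3474 + 41.62·0.01320 + 64.46·0.01000 + 20.88·0.2262 = 35.18 t
The glass mass, total less LOI, = 387.0 − 35.18 = 351.8 t (= the summed oxide contributions)
each wt % is 100 × oxide ÷ glass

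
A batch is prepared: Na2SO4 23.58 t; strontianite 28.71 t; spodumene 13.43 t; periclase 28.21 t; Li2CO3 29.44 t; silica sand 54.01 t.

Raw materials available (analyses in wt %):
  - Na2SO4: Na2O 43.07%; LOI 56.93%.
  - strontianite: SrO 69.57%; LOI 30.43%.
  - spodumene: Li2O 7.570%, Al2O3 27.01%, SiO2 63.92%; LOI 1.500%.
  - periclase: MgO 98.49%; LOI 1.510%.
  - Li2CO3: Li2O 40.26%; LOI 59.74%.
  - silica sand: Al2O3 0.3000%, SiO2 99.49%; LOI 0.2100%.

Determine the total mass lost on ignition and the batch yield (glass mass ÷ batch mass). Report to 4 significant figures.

LOI loss = 40.49 t; glass = 136.9 t; yield = 77.17%

The working math maintains full float precision at each step — working values are printed (rounded to four significant figures) within the worked lines; each reported figure takes just one rounding. Derived quantities (six oxide percentages, ignition loss, glass mass, yield, the totals) are re-derived from the batch weights on 136.9 t of glass in full float precision precisely as stated by the problem or answer text.
Material-by-material LOI:
  Na2SO4: 23.58 × 0.5693 = 13.42 t
  strontianite: 28.71 × 0.3043 = 8.736 t
  spodumene: 13.43 × 0.01500 = 0.2014 t
  periclase: 28.21 × 0.01510 = 0.4260 t
  Li2CO3: 29.44 × 0.5974 = 17.59 t
  silica sand: 54.01 × 0.002100 = 0.1134 t
Total LOI = 40.49 t
Glass = batch − LOI = 177.4 − 40.49 = 136.9 t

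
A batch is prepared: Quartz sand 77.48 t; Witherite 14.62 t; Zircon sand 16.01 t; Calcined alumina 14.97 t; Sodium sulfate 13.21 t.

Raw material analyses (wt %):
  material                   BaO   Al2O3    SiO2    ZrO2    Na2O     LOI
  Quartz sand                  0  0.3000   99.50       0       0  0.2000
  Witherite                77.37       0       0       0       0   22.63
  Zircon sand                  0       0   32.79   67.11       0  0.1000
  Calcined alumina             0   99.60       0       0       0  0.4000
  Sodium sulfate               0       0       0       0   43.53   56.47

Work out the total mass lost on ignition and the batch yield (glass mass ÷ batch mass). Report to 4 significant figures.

Every computation holds full precision at every stage. Values along the way appear, rounded to four significant digits, across the worked steps — every reported figure takes just one rounding. All derived quantities are re-derived using the weight values per 125.3 t of glass at exact precision (the totals, the yield, net glass mass, ignition loss, the five compositions) exactly as shown in the problem or answer text.
Ignition loss by material:
  Quartz sand: 77.48 × 0.002000 = 0.1550 t
  Witherite: 14.62 × 0.2263 = 3.309 t
  Zircon sand: 16.01 × 0.001000 = 0.01601 t
  Calcined alumina: 14.97 × 0.004000 = 0.05988 t
  Sodium sulfate: 13.21 × 0.5647 = 7.460 t
Total LOI = 11.00 t
Glass = batch − LOI = 136.3 − 11.00 = 125.3 t

LOI loss = 11.00 t; glass = 125.3 t; yield = 91.93%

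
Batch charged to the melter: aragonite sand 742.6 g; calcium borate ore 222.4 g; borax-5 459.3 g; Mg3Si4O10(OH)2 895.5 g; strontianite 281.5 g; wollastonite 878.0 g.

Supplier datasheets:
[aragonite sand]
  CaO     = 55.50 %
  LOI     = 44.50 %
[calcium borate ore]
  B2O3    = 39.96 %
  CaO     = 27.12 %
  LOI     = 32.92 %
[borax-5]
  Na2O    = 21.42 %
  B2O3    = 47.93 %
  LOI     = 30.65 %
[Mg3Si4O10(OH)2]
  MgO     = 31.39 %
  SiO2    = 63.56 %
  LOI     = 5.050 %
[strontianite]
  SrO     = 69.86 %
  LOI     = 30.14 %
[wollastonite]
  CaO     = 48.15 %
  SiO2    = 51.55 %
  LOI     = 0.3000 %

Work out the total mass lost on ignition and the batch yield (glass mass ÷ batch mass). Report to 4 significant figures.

All arithmetic maintains full float precision all the way through; values along the way are printed (rounded to four significant digits) at each printed step; each reported number receives exactly one rounding — all derived quantities are recomputed at full float precision (six oxide percentages, the totals, the yield, LOI, glass mass) from the batch weights for 2802 g of glass, exactly as printed in the question or the answer.
Each material's LOI contribution:
  aragonite sand: 742.6 × 0.4450 = 330.5 g
  calcium borate ore: 222.4 × 0.3292 = 73.21 g
  borax-5: 459.3 × 0.3065 = 140.8 g
  Mg3Si4O10(OH)2: 895.5 × 0.05050 = 45.22 g
  strontianite: 281.5 × 0.3014 = 84.84 g
  wollastonite: 878.0 × 0.003000 = 2.634 g
Total LOI = 677.1 g
Glass = batch − LOI = 3479 − 677.1 = 2802 g

LOI loss = 677.1 g; glass = 2802 g; yield = 80.54%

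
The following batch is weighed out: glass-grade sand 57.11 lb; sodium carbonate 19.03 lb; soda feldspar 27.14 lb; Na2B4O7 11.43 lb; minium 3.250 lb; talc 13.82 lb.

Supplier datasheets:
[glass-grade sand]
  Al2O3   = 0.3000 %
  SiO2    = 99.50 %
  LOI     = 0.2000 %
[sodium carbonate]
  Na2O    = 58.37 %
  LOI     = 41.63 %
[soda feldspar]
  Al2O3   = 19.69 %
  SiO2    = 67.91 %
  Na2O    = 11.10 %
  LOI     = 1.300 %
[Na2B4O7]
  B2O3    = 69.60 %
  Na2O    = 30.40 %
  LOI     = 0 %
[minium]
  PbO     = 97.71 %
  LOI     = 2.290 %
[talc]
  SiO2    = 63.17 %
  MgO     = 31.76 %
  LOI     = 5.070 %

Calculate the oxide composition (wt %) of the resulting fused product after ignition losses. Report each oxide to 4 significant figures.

Intermediates are printed, rounded to four significant figures, between the steps; the working math carries exact precision through every step — each reported figure sees exactly one rounding; all derived quantities (the yield, ignition loss, totals, the six compositions, glass mass) are re-derived at full float precision using the weight values per 122.6 lb of glass as quoted within either problem or answer.
Mass of each oxide from the mix:
  B2O3: 11.43·0.6960 = 7.955 lb
  Al2O3: 57.11·0.003000 + 27.14·0.1969 = 5.515 lb
  SiO2: 57.11·0.9950 + 27.14·0.6791 + 13.82·0.6317 = 83.99 lb
  Na2O: 19.03·0.5837 + 27.14·0.1110 + 11.43·0.3040 = 17.60 lb
  PbO: 3.250·0.9771 = 3.176 lb
  MgO: 13.82·0.3176 = 4.389 lb
LOI: 57.11·0.002000 + 19.03·0.4163 + 27.14·0.01300 + 3.250·0.02290 + 13.82·0.05070 = 9.164 lb
Glass mass = batch − LOI = 131.8 − 9.164 = 122.6 lb (the oxide masses sum to this)
each wt % is 100 × oxide ÷ glass

Glass mass = 122.6 lb (batch 131.8 − LOI 9.164).
Composition: B2O3 6.488%, Al2O3 4.498%, SiO2 68.49%, Na2O 14.35%, PbO 2.590%, MgO 3.580%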